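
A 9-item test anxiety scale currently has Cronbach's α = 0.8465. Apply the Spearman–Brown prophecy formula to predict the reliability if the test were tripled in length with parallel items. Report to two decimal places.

predicted reliability = 0.94

Length factor m = 3
α' = m·α / (1 + (m−1)·α)
   = 3 × 0.8465 / (1 + (3 − 1) × 0.8465)
   = 2.5395 / 2.6930 = 0.94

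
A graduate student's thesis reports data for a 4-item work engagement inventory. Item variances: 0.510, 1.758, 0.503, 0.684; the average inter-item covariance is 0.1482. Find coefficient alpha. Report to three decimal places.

sum of item variances = 0.510 + 1.758 + 0.503 + 0.684 = 3.455
Sum of the 6 distinct covariances = 6 × 0.1482 = 0.8892
total variance = sum of item variances + 2·Σcov = 3.455 + 2 × 0.8892 = 5.2334
α = (4/3)·(1 − 3.455/5.2334) = 0.453

α = 0.453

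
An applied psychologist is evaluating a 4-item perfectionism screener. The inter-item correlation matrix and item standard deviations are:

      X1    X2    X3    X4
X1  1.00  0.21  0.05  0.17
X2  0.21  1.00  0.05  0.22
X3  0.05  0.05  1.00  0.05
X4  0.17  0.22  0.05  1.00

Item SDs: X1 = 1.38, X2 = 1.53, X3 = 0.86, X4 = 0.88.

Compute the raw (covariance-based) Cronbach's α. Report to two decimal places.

Σσ²ᵢ = 1.38² + 1.53² + 0.86² + 0.88² = 5.7593
Covariances σ_ij = r_ij · s_i · s_j:
  σ(X1,X2) = 0.21 × 1.38 × 1.53 = 0.4434
  σ(X1,X3) = 0.05 × 1.38 × 0.86 = 0.0593
  σ(X1,X4) = 0.17 × 1.38 × 0.88 = 0.2064
  σ(X2,X3) = 0.05 × 1.53 × 0.86 = 0.0658
  σ(X2,X4) = 0.22 × 1.53 × 0.88 = 0.2962
  σ(X3,X4) = 0.05 × 0.86 × 0.88 = 0.0378
σ²_T = Σσ²ᵢ + 2·Σσ_ij = 5.7593 + 2 × 1.1089 = 7.9771
α = (4/3)·(1 − 5.7593/7.9771) = 0.37

α = 0.37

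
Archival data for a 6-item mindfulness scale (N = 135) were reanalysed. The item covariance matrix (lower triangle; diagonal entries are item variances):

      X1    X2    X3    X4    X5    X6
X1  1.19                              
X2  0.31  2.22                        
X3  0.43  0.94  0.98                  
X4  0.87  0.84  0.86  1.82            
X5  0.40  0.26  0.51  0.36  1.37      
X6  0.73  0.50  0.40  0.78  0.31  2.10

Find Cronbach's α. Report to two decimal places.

Σσᵢ² = 1.19 + 2.22 + 0.98 + 1.82 + 1.37 + 2.10 = 9.68
Sum of off-diagonal covariances = 8.50
σ²_T = 9.68 + 2 × 8.50 = 26.68
α = (k/(k−1))·(1 − Σσᵢ²/σ²_T) = (6/5)·(1 − 9.68/26.68) = 0.76

α = 0.76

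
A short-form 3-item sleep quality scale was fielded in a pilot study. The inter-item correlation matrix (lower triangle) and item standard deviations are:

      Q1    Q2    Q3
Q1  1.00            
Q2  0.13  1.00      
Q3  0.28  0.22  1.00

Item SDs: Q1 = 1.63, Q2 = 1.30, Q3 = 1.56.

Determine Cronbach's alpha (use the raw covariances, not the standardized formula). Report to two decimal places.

α = 0.45

Σσ²ᵢ = 1.63² + 1.30² + 1.56² = 6.7805
Covariances σ_ij = r_ij · s_i · s_j:
  σ(Q1,Q2) = 0.13 × 1.63 × 1.30 = 0.2755
  σ(Q1,Q3) = 0.28 × 1.63 × 1.56 = 0.7120
  σ(Q2,Q3) = 0.22 × 1.30 × 1.56 = 0.4462
σ²_T = Σσ²ᵢ + 2·Σσ_ij = 6.7805 + 2 × 1.4337 = 9.6479
α = (3/2)·(1 − 6.7805/9.6479) = 0.45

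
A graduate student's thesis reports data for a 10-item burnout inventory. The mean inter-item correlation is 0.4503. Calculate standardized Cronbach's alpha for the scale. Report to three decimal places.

Standardized α = k·r̄ / (1 + (k−1)·r̄) = 10 × 0.4503 / (1 + 9 × 0.4503)
  = 4.5030 / 5.0527 = 0.891

standardized Cronbach's alpha = 0.891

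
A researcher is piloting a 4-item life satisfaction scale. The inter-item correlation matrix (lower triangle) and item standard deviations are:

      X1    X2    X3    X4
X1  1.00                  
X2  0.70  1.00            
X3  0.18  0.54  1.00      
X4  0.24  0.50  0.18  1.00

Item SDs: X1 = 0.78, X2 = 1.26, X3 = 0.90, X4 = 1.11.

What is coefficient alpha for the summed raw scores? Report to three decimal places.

α = 0.723

Σσ²ᵢ = 0.78² + 1.26² + 0.90² + 1.11² = 4.2381
Covariances σ_ij = r_ij · s_i · s_j:
  σ(X1,X2) = 0.70 × 0.78 × 1.26 = 0.6880
  σ(X1,X3) = 0.18 × 0.78 × 0.90 = 0.1264
  σ(X1,X4) = 0.24 × 0.78 × 1.11 = 0.2078
  σ(X2,X3) = 0.54 × 1.26 × 0.90 = 0.6124
  σ(X2,X4) = 0.50 × 1.26 × 1.11 = 0.6993
  σ(X3,X4) = 0.18 × 0.90 × 1.11 = 0.1798
σ²_T = Σσ²ᵢ + 2·Σσ_ij = 4.2381 + 2 × 2.5137 = 9.2655
α = (4/3)·(1 − 4.2381/9.2655) = 0.723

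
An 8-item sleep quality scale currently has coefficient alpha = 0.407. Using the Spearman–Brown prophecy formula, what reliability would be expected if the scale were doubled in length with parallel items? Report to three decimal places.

predicted reliability = 0.579

Length factor m = 2
α' = m·α / (1 + (m−1)·α)
   = 2 × 0.407 / (1 + (2 − 1) × 0.407)
   = 0.8140 / 1.4070 = 0.579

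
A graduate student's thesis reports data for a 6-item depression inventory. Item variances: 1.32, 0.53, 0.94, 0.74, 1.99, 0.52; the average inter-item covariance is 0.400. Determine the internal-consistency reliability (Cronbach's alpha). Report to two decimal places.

α = 0.80

ΣVar(i) = 1.32 + 0.53 + 0.94 + 0.74 + 1.99 + 0.52 = 6.04
Sum of the 15 distinct covariances = 15 × 0.400 = 6.000
total variance = ΣVar(i) + 2·Σcov = 6.04 + 2 × 6.000 = 18.040
α = (6/5)·(1 − 6.04/18.040) = 0.80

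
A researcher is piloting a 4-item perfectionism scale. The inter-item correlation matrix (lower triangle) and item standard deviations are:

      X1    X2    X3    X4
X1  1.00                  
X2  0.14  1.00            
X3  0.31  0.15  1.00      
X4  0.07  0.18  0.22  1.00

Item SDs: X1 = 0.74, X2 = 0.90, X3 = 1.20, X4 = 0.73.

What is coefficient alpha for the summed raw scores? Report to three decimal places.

α = 0.461

Σσ²ᵢ = 0.74² + 0.90² + 1.20² + 0.73² = 3.3305
Covariances σ_ij = r_ij · s_i · s_j:
  σ(X1,X2) = 0.14 × 0.74 × 0.90 = 0.0932
  σ(X1,X3) = 0.31 × 0.74 × 1.20 = 0.2753
  σ(X1,X4) = 0.07 × 0.74 × 0.73 = 0.0378
  σ(X2,X3) = 0.15 × 0.90 × 1.20 = 0.1620
  σ(X2,X4) = 0.18 × 0.90 × 0.73 = 0.1183
  σ(X3,X4) = 0.22 × 1.20 × 0.73 = 0.1927
σ²_T = Σσ²ᵢ + 2·Σσ_ij = 3.3305 + 2 × 0.8793 = 5.0891
α = (4/3)·(1 − 3.3305/5.0891) = 0.461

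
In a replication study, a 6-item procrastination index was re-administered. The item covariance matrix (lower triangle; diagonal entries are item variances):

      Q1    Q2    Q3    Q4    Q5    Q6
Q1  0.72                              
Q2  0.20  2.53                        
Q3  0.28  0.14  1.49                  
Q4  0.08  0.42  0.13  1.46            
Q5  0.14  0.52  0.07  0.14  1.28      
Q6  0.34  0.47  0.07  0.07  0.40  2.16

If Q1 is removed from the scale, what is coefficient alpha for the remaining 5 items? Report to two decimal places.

α = 0.44

Remaining items: Q2, Q3, Q4, Q5, Q6 (k = 5).
ΣVar(i) = 2.53 + 1.49 + 1.46 + 1.28 + 2.16 = 8.92
σ²_total = 8.92 + 2 × 2.43 = 13.78
α (item deleted) = (5/4)·(1 − 8.92/13.78) = 0.44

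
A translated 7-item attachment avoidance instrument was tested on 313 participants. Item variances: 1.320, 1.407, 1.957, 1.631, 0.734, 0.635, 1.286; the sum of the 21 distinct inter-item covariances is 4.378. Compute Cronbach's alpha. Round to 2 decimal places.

ΣVar(i) = 1.320 + 1.407 + 1.957 + 1.631 + 0.734 + 0.635 + 1.286 = 8.970
Sum of distinct covariances = 4.378
σ²_total = ΣVar(i) + 2·Σcov = 8.970 + 2 × 4.378 = 17.726
α = (7/6)·(1 − 8.970/17.726) = 0.58

Cronbach's alpha = 0.58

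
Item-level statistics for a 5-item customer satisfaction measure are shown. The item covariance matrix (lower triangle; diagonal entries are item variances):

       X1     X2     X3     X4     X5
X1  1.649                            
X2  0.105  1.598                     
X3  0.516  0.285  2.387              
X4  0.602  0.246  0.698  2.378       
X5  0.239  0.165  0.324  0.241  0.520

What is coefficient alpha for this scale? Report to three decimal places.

Σσᵢ² = 1.649 + 1.598 + 2.387 + 2.378 + 0.520 = 8.532
Σ_{i<j} σ_ij = 3.421
σ²_T = 8.532 + 2 × 3.421 = 15.374
α = (k/(k−1))·(1 − Σσᵢ²/σ²_T) = (5/4)·(1 − 8.532/15.374) = 0.556

α = 0.556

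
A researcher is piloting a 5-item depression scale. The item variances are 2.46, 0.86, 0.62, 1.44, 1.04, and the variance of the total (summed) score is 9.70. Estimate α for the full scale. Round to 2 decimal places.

sum of item variances = 2.46 + 0.86 + 0.62 + 1.44 + 1.04 = 6.42
α = (k/(k−1))·(1 − sum of item variances/Var(T)) = (5/4)·(1 − 6.42/9.70) = 0.42

α = 0.42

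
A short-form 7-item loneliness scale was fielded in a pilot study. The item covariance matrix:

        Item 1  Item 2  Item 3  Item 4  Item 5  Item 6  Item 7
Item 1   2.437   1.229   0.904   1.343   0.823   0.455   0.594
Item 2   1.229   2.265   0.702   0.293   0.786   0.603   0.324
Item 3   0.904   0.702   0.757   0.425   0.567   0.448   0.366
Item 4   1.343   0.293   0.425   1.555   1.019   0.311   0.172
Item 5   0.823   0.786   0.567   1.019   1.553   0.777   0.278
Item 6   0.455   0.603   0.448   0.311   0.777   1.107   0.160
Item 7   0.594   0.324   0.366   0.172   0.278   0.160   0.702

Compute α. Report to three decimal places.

sum of item variances = 2.437 + 2.265 + 0.757 + 1.555 + 1.553 + 1.107 + 0.702 = 10.376
Sum of off-diagonal covariances = 12.579
σ²_total = 10.376 + 2 × 12.579 = 35.534
α = (k/(k−1))·(1 − sum of item variances/σ²_total) = (7/6)·(1 − 10.376/35.534) = 0.826

α = 0.826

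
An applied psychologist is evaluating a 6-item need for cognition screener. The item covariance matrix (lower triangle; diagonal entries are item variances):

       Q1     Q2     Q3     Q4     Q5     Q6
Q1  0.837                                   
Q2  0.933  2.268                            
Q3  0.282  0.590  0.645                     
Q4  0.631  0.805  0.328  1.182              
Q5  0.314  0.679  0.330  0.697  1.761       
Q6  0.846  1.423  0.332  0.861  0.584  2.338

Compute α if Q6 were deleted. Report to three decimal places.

α = 0.782

Remaining items: Q1, Q2, Q3, Q4, Q5 (k = 5).
Σσᵢ² = 0.837 + 2.268 + 0.645 + 1.182 + 1.761 = 6.693
Var(T) = 6.693 + 2 × 5.589 = 17.871
α (item deleted) = (5/4)·(1 − 6.693/17.871) = 0.782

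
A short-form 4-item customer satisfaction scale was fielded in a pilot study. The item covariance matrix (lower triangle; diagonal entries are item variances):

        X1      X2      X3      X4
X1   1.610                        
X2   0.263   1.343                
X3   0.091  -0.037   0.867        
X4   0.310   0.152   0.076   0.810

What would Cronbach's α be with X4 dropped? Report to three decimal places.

α = 0.214

Remaining items: X1, X2, X3 (k = 3).
Σσᵢ² = 1.610 + 1.343 + 0.867 = 3.820
σ²_T = 3.820 + 2 × 0.317 = 4.454
α (item deleted) = (3/2)·(1 − 3.820/4.454) = 0.214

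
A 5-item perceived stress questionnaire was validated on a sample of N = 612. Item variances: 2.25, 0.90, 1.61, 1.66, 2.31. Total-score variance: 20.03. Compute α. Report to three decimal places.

Σσᵢ² = 2.25 + 0.90 + 1.61 + 1.66 + 2.31 = 8.73
α = (k/(k−1))·(1 − Σσᵢ²/total variance) = (5/4)·(1 − 8.73/20.03) = 0.705

α = 0.705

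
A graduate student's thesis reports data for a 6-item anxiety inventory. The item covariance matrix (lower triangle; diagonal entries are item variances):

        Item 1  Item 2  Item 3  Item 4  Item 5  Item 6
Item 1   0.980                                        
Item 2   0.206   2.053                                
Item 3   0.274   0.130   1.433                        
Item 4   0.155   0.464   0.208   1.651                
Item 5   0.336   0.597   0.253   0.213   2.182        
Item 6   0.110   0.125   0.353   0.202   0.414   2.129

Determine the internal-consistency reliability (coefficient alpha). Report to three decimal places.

Σσ²ᵢ = 0.980 + 2.053 + 1.433 + 1.651 + 2.182 + 2.129 = 10.428
Sum of off-diagonal covariances = 4.040
total variance = 10.428 + 2 × 4.040 = 18.508
α = (k/(k−1))·(1 − Σσ²ᵢ/total variance) = (6/5)·(1 − 10.428/18.508) = 0.524

coefficient alpha = 0.524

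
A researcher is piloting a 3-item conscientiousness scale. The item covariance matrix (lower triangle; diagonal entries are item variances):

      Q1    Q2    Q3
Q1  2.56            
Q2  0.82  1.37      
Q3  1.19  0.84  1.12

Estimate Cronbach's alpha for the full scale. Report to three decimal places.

ΣVar(i) = 2.56 + 1.37 + 1.12 = 5.05
Sum of off-diagonal covariances = 2.85
σ²_total = 5.05 + 2 × 2.85 = 10.75
α = (k/(k−1))·(1 − ΣVar(i)/σ²_total) = (3/2)·(1 − 5.05/10.75) = 0.795

α = 0.795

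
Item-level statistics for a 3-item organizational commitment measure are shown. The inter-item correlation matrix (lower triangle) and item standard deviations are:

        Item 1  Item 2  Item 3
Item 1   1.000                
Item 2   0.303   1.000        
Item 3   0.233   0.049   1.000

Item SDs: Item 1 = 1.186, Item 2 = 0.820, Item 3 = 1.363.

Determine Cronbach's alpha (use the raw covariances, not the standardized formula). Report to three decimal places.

Σσ²ᵢ = 1.186² + 0.820² + 1.363² = 3.9368
Covariances σ_ij = r_ij · s_i · s_j:
  σ(Item 1,Item 2) = 0.303 × 1.186 × 0.820 = 0.2947
  σ(Item 1,Item 3) = 0.233 × 1.186 × 1.363 = 0.3766
  σ(Item 2,Item 3) = 0.049 × 0.820 × 1.363 = 0.0548
σ²_T = Σσ²ᵢ + 2·Σσ_ij = 3.9368 + 2 × 0.7261 = 5.3890
α = (3/2)·(1 − 3.9368/5.3890) = 0.404

Cronbach's alpha = 0.404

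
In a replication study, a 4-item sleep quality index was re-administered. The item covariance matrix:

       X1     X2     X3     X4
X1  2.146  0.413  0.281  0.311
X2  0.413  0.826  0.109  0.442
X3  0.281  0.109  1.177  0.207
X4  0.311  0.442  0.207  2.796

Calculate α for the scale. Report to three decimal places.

Σσ²ᵢ = 2.146 + 0.826 + 1.177 + 2.796 = 6.945
Σ_{i<j} σ_ij = 1.763
σ²_total = 6.945 + 2 × 1.763 = 10.471
α = (k/(k−1))·(1 − Σσ²ᵢ/σ²_total) = (4/3)·(1 − 6.945/10.471) = 0.449

α = 0.449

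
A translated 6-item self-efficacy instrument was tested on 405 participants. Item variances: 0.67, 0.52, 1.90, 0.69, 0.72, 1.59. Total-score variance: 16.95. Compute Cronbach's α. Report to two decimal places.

Σσᵢ² = 0.67 + 0.52 + 1.90 + 0.69 + 0.72 + 1.59 = 6.09
α = (k/(k−1))·(1 − Σσᵢ²/Var(T)) = (6/5)·(1 − 6.09/16.95) = 0.77

α = 0.77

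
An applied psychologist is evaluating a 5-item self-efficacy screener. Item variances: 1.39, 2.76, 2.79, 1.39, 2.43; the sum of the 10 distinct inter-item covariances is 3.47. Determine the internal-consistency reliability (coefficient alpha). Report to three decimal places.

coefficient alpha = 0.490

ΣVar(i) = 1.39 + 2.76 + 2.79 + 1.39 + 2.43 = 10.76
Sum of distinct covariances = 3.47
total variance = ΣVar(i) + 2·Σcov = 10.76 + 2 × 3.47 = 17.70
α = (5/4)·(1 − 10.76/17.70) = 0.490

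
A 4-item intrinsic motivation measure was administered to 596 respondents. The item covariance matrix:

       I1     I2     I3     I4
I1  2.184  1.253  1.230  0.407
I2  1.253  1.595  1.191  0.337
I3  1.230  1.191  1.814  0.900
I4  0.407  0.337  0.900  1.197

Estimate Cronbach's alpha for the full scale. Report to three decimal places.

ΣVar(i) = 2.184 + 1.595 + 1.814 + 1.197 = 6.790
Σ_{i<j} σ_ij = 5.318
σ²_total = 6.790 + 2 × 5.318 = 17.426
α = (k/(k−1))·(1 − ΣVar(i)/σ²_total) = (4/3)·(1 − 6.790/17.426) = 0.814

α = 0.814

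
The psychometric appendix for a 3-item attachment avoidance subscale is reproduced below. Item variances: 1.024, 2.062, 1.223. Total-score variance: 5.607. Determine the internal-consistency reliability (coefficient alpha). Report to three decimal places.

α = 0.347

Σσ²ᵢ = 1.024 + 2.062 + 1.223 = 4.309
α = (k/(k−1))·(1 − Σσ²ᵢ/σ²_total) = (3/2)·(1 − 4.309/5.607) = 0.347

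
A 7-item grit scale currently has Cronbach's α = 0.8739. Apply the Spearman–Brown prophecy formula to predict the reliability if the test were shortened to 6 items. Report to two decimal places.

Length factor m = 6/7 = 0.8571
α' = m·α / (1 − (1−m)·α)
   = 6/7 × 0.8739 / (1 − (1 − 6/7) × 0.8739)
   = 0.7491 / 0.8752 = 0.86

predicted reliability = 0.86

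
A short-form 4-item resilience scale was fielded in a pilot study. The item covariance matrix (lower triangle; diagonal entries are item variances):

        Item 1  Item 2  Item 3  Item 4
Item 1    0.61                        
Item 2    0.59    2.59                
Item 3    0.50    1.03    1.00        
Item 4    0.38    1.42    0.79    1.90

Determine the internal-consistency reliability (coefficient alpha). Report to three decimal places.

sum of item variances = 0.61 + 2.59 + 1.00 + 1.90 = 6.10
Sum of off-diagonal covariances = 4.71
Var(T) = 6.10 + 2 × 4.71 = 15.52
α = (k/(k−1))·(1 − sum of item variances/Var(T)) = (4/3)·(1 − 6.10/15.52) = 0.809

α = 0.809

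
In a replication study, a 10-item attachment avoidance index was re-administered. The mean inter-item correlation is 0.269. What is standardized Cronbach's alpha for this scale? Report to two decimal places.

Standardized α = k·r̄ / (1 + (k−1)·r̄) = 10 × 0.269 / (1 + 9 × 0.269)
  = 2.6900 / 3.4210 = 0.79

standardized Cronbach's alpha = 0.79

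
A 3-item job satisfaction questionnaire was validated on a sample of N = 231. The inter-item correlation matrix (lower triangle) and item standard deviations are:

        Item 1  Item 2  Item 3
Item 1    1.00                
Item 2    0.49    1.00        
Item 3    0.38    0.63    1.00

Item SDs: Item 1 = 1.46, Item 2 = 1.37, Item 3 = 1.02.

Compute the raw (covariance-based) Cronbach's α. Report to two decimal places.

α = 0.74

Σσ²ᵢ = 1.46² + 1.37² + 1.02² = 5.0489
Covariances σ_ij = r_ij · s_i · s_j:
  σ(Item 1,Item 2) = 0.49 × 1.46 × 1.37 = 0.9801
  σ(Item 1,Item 3) = 0.38 × 1.46 × 1.02 = 0.5659
  σ(Item 2,Item 3) = 0.63 × 1.37 × 1.02 = 0.8804
σ²_T = Σσ²ᵢ + 2·Σσ_ij = 5.0489 + 2 × 2.4264 = 9.9017
α = (3/2)·(1 − 5.0489/9.9017) = 0.74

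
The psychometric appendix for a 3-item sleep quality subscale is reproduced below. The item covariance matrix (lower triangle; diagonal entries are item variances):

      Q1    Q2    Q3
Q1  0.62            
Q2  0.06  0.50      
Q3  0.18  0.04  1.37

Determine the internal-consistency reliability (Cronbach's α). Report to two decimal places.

ΣVar(i) = 0.62 + 0.50 + 1.37 = 2.49
Σ_{i<j} σ_ij = 0.28
σ²_total = 2.49 + 2 × 0.28 = 3.05
α = (k/(k−1))·(1 − ΣVar(i)/σ²_total) = (3/2)·(1 − 2.49/3.05) = 0.28

Cronbach's α = 0.28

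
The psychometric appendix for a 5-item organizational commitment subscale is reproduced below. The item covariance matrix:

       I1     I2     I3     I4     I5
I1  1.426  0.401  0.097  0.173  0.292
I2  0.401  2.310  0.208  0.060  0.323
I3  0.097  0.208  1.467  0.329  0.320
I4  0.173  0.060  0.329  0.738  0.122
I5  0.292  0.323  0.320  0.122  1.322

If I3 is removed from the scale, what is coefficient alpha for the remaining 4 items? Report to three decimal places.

Remaining items: I1, I2, I4, I5 (k = 4).
Σσ²ᵢ = 1.426 + 2.310 + 0.738 + 1.322 = 5.796
Var(T) = 5.796 + 2 × 1.371 = 8.538
α (item deleted) = (4/3)·(1 − 5.796/8.538) = 0.428

coefficient alpha = 0.428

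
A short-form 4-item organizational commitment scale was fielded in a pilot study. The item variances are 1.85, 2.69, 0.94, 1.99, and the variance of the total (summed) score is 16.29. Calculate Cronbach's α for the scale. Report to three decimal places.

Σσᵢ² = 1.85 + 2.69 + 0.94 + 1.99 = 7.47
α = (k/(k−1))·(1 − Σσᵢ²/σ²_total) = (4/3)·(1 − 7.47/16.29) = 0.722

Cronbach's α = 0.722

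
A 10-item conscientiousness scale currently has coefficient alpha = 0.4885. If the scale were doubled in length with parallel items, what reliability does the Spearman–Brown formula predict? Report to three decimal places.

predicted reliability = 0.656

Length factor m = 2
α' = m·α / (1 + (m−1)·α)
   = 2 × 0.4885 / (1 + (2 − 1) × 0.4885)
   = 0.9770 / 1.4885 = 0.656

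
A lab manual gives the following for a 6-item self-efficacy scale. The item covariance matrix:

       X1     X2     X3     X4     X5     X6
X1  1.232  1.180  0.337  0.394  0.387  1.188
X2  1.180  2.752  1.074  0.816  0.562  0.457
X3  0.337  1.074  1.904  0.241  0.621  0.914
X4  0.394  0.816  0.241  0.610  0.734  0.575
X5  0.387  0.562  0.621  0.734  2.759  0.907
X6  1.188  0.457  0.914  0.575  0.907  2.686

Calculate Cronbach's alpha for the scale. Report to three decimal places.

sum of item variances = 1.232 + 2.752 + 1.904 + 0.610 + 2.759 + 2.686 = 11.943
Σ_{i<j} σ_ij = 10.387
σ²_T = 11.943 + 2 × 10.387 = 32.717
α = (k/(k−1))·(1 − sum of item variances/σ²_T) = (6/5)·(1 − 11.943/32.717) = 0.762

α = 0.762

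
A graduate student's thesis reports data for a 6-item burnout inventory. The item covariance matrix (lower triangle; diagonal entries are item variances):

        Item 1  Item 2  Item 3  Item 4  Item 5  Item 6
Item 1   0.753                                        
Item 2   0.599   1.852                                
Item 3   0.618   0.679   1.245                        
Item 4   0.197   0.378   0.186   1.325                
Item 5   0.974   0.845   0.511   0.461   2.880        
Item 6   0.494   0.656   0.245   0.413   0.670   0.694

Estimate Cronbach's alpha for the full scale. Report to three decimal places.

Cronbach's alpha = 0.773

Σσ²ᵢ = 0.753 + 1.852 + 1.245 + 1.325 + 2.880 + 0.694 = 8.749
Sum of off-diagonal covariances = 7.926
σ²_T = 8.749 + 2 × 7.926 = 24.601
α = (k/(k−1))·(1 − Σσ²ᵢ/σ²_T) = (6/5)·(1 − 8.749/24.601) = 0.773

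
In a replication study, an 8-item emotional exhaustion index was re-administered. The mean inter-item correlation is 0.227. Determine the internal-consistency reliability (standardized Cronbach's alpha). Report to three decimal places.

standardized Cronbach's alpha = 0.701

Standardized α = k·r̄ / (1 + (k−1)·r̄) = 8 × 0.227 / (1 + 7 × 0.227)
  = 1.8160 / 2.5890 = 0.701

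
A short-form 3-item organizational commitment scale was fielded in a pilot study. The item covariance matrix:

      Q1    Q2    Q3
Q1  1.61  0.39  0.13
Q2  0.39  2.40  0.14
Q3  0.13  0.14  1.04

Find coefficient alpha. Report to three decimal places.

sum of item variances = 1.61 + 2.40 + 1.04 = 5.05
Sum of the distinct covariances = 0.66
σ²_T = 5.05 + 2 × 0.66 = 6.37
α = (k/(k−1))·(1 − sum of item variances/σ²_T) = (3/2)·(1 − 5.05/6.37) = 0.311

α = 0.311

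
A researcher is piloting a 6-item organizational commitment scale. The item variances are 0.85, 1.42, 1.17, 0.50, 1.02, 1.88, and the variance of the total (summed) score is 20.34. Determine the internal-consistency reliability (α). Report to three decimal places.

α = 0.796

ΣVar(i) = 0.85 + 1.42 + 1.17 + 0.50 + 1.02 + 1.88 = 6.84
α = (k/(k−1))·(1 − ΣVar(i)/σ²_total) = (6/5)·(1 − 6.84/20.34) = 0.796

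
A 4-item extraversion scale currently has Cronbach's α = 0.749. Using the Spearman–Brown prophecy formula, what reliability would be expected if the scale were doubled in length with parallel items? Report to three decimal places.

predicted reliability = 0.856

Length factor m = 2
α' = m·α / (1 + (m−1)·α)
   = 2 × 0.749 / (1 + (2 − 1) × 0.749)
   = 1.4980 / 1.7490 = 0.856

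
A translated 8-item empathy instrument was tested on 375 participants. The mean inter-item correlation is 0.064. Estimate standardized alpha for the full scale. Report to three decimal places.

α = 0.354

Standardized α = k·r̄ / (1 + (k−1)·r̄) = 8 × 0.064 / (1 + 7 × 0.064)
  = 0.5120 / 1.4480 = 0.354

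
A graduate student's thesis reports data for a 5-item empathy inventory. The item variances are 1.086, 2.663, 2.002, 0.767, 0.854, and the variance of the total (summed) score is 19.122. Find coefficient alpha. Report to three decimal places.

α = 0.768

ΣVar(i) = 1.086 + 2.663 + 2.002 + 0.767 + 0.854 = 7.372
α = (k/(k−1))·(1 − ΣVar(i)/Var(T)) = (5/4)·(1 − 7.372/19.122) = 0.768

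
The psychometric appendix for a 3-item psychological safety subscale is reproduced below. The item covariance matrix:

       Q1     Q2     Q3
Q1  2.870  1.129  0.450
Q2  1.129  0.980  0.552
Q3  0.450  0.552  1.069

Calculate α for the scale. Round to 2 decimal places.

Σσ²ᵢ = 2.870 + 0.980 + 1.069 = 4.919
Sum of the distinct covariances = 2.131
Var(T) = 4.919 + 2 × 2.131 = 9.181
α = (k/(k−1))·(1 − Σσ²ᵢ/Var(T)) = (3/2)·(1 − 4.919/9.181) = 0.70

α = 0.70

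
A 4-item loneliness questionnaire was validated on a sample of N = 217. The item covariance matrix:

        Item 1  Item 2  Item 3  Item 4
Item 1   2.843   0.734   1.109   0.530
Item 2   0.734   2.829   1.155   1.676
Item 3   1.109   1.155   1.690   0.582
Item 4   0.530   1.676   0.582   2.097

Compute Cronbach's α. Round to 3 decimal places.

ΣVar(i) = 2.843 + 2.829 + 1.690 + 2.097 = 9.459
Sum of the distinct covariances = 5.786
Var(T) = 9.459 + 2 × 5.786 = 21.031
α = (k/(k−1))·(1 − ΣVar(i)/Var(T)) = (4/3)·(1 − 9.459/21.031) = 0.734

α = 0.734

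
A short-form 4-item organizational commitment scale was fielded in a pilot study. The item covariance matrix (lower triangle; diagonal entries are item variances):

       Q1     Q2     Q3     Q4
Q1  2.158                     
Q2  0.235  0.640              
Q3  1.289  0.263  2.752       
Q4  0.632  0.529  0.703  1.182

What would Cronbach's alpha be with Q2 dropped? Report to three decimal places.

Remaining items: Q1, Q3, Q4 (k = 3).
ΣVar(i) = 2.158 + 2.752 + 1.182 = 6.092
σ²_total = 6.092 + 2 × 2.624 = 11.340
α (item deleted) = (3/2)·(1 − 6.092/11.340) = 0.694

α = 0.694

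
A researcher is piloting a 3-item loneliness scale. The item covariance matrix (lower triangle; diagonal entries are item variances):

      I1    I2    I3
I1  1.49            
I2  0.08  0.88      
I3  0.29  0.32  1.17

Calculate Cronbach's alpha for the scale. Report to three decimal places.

Cronbach's alpha = 0.421

ΣVar(i) = 1.49 + 0.88 + 1.17 = 3.54
Sum of off-diagonal covariances = 0.69
σ²_total = 3.54 + 2 × 0.69 = 4.92
α = (k/(k−1))·(1 − ΣVar(i)/σ²_total) = (3/2)·(1 − 3.54/4.92) = 0.421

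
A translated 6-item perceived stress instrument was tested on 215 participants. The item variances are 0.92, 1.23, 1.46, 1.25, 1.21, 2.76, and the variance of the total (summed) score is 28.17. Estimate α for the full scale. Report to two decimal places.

Σσᵢ² = 0.92 + 1.23 + 1.46 + 1.25 + 1.21 + 2.76 = 8.83
α = (k/(k−1))·(1 − Σσᵢ²/Var(T)) = (6/5)·(1 − 8.83/28.17) = 0.82

α = 0.82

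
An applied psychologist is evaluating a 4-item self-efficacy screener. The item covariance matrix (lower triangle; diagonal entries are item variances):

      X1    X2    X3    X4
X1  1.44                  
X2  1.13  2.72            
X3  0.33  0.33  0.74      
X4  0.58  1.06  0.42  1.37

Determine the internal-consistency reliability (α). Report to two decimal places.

α = 0.73

Σσᵢ² = 1.44 + 2.72 + 0.74 + 1.37 = 6.27
Σ_{i<j} σ_ij = 3.85
total variance = 6.27 + 2 × 3.85 = 13.97
α = (k/(k−1))·(1 − Σσᵢ²/total variance) = (4/3)·(1 − 6.27/13.97) = 0.73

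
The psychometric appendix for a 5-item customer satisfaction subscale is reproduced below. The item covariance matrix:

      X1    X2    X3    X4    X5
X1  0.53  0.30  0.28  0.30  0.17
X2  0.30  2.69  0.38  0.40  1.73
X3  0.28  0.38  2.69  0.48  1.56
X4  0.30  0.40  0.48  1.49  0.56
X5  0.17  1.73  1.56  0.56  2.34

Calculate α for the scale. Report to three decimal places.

sum of item variances = 0.53 + 2.69 + 2.69 + 1.49 + 2.34 = 9.74
Sum of the distinct covariances = 6.16
total variance = 9.74 + 2 × 6.16 = 22.06
α = (k/(k−1))·(1 − sum of item variances/total variance) = (5/4)·(1 − 9.74/22.06) = 0.698

α = 0.698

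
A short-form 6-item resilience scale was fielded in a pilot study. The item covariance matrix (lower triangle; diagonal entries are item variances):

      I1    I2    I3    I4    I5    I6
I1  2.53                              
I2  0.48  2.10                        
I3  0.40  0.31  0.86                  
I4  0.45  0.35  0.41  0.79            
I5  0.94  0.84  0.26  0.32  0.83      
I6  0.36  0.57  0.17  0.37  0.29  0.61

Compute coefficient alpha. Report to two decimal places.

α = 0.75

Σσᵢ² = 2.53 + 2.10 + 0.86 + 0.79 + 0.83 + 0.61 = 7.72
Sum of the distinct covariances = 6.52
total variance = 7.72 + 2 × 6.52 = 20.76
α = (k/(k−1))·(1 − Σσᵢ²/total variance) = (6/5)·(1 − 7.72/20.76) = 0.75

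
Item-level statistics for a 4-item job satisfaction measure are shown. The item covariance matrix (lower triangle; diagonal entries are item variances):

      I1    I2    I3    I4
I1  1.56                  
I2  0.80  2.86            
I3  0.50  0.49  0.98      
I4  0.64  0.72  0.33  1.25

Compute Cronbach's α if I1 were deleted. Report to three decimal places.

Cronbach's α = 0.565

Remaining items: I2, I3, I4 (k = 3).
Σσ²ᵢ = 2.86 + 0.98 + 1.25 = 5.09
Var(T) = 5.09 + 2 × 1.54 = 8.17
α (item deleted) = (3/2)·(1 − 5.09/8.17) = 0.565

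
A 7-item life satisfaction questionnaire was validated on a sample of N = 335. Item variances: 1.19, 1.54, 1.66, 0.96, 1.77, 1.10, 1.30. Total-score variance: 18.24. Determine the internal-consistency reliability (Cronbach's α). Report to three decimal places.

α = 0.558

sum of item variances = 1.19 + 1.54 + 1.66 + 0.96 + 1.77 + 1.10 + 1.30 = 9.52
α = (k/(k−1))·(1 − sum of item variances/σ²_total) = (7/6)·(1 − 9.52/18.24) = 0.558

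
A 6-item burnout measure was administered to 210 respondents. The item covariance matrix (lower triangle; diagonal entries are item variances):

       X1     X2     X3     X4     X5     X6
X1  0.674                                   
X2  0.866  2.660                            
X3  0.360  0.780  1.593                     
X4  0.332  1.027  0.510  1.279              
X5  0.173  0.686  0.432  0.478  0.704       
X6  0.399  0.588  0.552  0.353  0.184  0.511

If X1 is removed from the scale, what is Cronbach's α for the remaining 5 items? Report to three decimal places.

Cronbach's α = 0.780

Remaining items: X2, X3, X4, X5, X6 (k = 5).
ΣVar(i) = 2.660 + 1.593 + 1.279 + 0.704 + 0.511 = 6.747
Var(T) = 6.747 + 2 × 5.590 = 17.927
α (item deleted) = (5/4)·(1 − 6.747/17.927) = 0.780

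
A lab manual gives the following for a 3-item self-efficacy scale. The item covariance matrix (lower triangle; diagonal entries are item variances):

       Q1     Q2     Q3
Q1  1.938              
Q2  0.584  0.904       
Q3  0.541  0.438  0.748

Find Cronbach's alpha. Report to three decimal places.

Cronbach's alpha = 0.698

ΣVar(i) = 1.938 + 0.904 + 0.748 = 3.590
Sum of the distinct covariances = 1.563
σ²_T = 3.590 + 2 × 1.563 = 6.716
α = (k/(k−1))·(1 − ΣVar(i)/σ²_T) = (3/2)·(1 − 3.590/6.716) = 0.698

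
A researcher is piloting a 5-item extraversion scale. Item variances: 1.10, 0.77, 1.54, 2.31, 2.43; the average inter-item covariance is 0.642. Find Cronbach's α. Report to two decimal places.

Σσ²ᵢ = 1.10 + 0.77 + 1.54 + 2.31 + 2.43 = 8.15
Sum of the 10 distinct covariances = 10 × 0.642 = 6.420
σ²_total = Σσ²ᵢ + 2·Σcov = 8.15 + 2 × 6.420 = 20.990
α = (5/4)·(1 − 8.15/20.990) = 0.76

Cronbach's α = 0.76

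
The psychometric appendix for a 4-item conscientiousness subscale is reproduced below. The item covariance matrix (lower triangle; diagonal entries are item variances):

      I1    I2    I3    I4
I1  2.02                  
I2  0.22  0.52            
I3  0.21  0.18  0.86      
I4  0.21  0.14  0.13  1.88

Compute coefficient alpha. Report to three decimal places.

ΣVar(i) = 2.02 + 0.52 + 0.86 + 1.88 = 5.28
Sum of the distinct covariances = 1.09
Var(T) = 5.28 + 2 × 1.09 = 7.46
α = (k/(k−1))·(1 − ΣVar(i)/Var(T)) = (4/3)·(1 − 5.28/7.46) = 0.390

α = 0.390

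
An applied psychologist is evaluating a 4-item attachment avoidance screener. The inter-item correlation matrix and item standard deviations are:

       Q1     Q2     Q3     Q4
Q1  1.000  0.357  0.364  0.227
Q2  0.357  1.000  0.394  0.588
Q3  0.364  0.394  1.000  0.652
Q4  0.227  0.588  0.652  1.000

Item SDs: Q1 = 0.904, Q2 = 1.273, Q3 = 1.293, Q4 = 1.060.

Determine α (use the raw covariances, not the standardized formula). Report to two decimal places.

α = 0.75

Σσ²ᵢ = 0.904² + 1.273² + 1.293² + 1.060² = 5.2332
Covariances σ_ij = r_ij · s_i · s_j:
  σ(Q1,Q2) = 0.357 × 0.904 × 1.273 = 0.4108
  σ(Q1,Q3) = 0.364 × 0.904 × 1.293 = 0.4255
  σ(Q1,Q4) = 0.227 × 0.904 × 1.060 = 0.2175
  σ(Q2,Q3) = 0.394 × 1.273 × 1.293 = 0.6485
  σ(Q2,Q4) = 0.588 × 1.273 × 1.060 = 0.7934
  σ(Q3,Q4) = 0.652 × 1.293 × 1.060 = 0.8936
σ²_T = Σσ²ᵢ + 2·Σσ_ij = 5.2332 + 2 × 3.3893 = 12.0118
α = (4/3)·(1 − 5.2332/12.0118) = 0.75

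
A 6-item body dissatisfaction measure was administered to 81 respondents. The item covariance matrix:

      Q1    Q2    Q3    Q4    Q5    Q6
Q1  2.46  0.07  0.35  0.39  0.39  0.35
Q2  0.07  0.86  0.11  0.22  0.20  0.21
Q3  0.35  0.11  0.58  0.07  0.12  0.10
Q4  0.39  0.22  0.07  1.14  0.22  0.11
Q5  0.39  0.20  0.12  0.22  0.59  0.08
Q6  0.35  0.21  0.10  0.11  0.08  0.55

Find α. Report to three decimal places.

α = 0.590

sum of item variances = 2.46 + 0.86 + 0.58 + 1.14 + 0.59 + 0.55 = 6.18
Sum of the distinct covariances = 2.99
σ²_T = 6.18 + 2 × 2.99 = 12.16
α = (k/(k−1))·(1 − sum of item variances/σ²_T) = (6/5)·(1 − 6.18/12.16) = 0.590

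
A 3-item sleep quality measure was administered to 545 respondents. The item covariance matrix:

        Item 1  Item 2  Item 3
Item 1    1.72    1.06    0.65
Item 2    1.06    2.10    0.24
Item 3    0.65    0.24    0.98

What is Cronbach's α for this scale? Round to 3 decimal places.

sum of item variances = 1.72 + 2.10 + 0.98 = 4.80
Sum of off-diagonal covariances = 1.95
σ²_total = 4.80 + 2 × 1.95 = 8.70
α = (k/(k−1))·(1 − sum of item variances/σ²_total) = (3/2)·(1 − 4.80/8.70) = 0.672

α = 0.672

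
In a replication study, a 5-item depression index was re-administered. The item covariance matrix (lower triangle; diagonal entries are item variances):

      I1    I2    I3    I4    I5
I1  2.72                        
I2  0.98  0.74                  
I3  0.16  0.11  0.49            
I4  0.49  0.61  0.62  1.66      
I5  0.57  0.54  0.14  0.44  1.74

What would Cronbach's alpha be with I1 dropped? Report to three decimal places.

α = 0.687

Remaining items: I2, I3, I4, I5 (k = 4).
Σσᵢ² = 0.74 + 0.49 + 1.66 + 1.74 = 4.63
Var(T) = 4.63 + 2 × 2.46 = 9.55
α (item deleted) = (4/3)·(1 − 4.63/9.55) = 0.687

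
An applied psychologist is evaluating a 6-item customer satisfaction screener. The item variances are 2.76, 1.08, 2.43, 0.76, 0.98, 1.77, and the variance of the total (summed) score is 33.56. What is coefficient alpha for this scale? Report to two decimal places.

sum of item variances = 2.76 + 1.08 + 2.43 + 0.76 + 0.98 + 1.77 = 9.78
α = (k/(k−1))·(1 − sum of item variances/total variance) = (6/5)·(1 − 9.78/33.56) = 0.85

α = 0.85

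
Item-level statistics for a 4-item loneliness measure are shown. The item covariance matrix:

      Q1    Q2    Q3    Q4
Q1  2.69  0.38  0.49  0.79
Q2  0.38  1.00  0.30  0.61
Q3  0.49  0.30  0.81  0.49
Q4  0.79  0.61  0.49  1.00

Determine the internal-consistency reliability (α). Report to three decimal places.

α = 0.702

ΣVar(i) = 2.69 + 1.00 + 0.81 + 1.00 = 5.50
Sum of off-diagonal covariances = 3.06
σ²_T = 5.50 + 2 × 3.06 = 11.62
α = (k/(k−1))·(1 − ΣVar(i)/σ²_T) = (4/3)·(1 − 5.50/11.62) = 0.702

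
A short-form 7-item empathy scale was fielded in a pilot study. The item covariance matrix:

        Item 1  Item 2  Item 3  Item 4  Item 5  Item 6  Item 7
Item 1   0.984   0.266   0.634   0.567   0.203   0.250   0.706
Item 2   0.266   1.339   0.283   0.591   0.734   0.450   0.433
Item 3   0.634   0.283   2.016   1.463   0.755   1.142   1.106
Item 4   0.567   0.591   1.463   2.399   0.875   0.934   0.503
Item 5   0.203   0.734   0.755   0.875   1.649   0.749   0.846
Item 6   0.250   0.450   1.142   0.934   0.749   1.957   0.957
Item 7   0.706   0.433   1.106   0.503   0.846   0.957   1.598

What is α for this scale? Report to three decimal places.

Σσ²ᵢ = 0.984 + 1.339 + 2.016 + 2.399 + 1.649 + 1.957 + 1.598 = 11.942
Sum of off-diagonal covariances = 14.447
σ²_total = 11.942 + 2 × 14.447 = 40.836
α = (k/(k−1))·(1 − Σσ²ᵢ/σ²_total) = (7/6)·(1 − 11.942/40.836) = 0.825

α = 0.825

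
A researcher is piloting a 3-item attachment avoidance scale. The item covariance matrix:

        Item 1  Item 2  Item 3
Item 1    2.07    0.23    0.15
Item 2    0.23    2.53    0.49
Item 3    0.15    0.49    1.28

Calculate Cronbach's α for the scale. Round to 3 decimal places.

ΣVar(i) = 2.07 + 2.53 + 1.28 = 5.88
Sum of off-diagonal covariances = 0.87
σ²_total = 5.88 + 2 × 0.87 = 7.62
α = (k/(k−1))·(1 − ΣVar(i)/σ²_total) = (3/2)·(1 − 5.88/7.62) = 0.343

Cronbach's α = 0.343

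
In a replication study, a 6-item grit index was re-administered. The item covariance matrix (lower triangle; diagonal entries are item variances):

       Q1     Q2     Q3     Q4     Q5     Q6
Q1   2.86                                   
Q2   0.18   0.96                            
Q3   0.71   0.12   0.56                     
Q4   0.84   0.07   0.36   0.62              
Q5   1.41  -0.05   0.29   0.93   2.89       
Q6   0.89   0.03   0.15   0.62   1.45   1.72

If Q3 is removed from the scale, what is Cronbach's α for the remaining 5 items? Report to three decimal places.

Remaining items: Q1, Q2, Q4, Q5, Q6 (k = 5).
Σσᵢ² = 2.86 + 0.96 + 0.62 + 2.89 + 1.72 = 9.05
total variance = 9.05 + 2 × 6.37 = 21.79
α (item deleted) = (5/4)·(1 − 9.05/21.79) = 0.731

α = 0.731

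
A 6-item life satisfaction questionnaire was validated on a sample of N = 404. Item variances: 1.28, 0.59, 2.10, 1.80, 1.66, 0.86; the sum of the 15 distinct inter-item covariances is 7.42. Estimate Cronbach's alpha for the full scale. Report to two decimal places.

sum of item variances = 1.28 + 0.59 + 2.10 + 1.80 + 1.66 + 0.86 = 8.29
Sum of distinct covariances = 7.42
σ²_total = sum of item variances + 2·Σcov = 8.29 + 2 × 7.42 = 23.13
α = (6/5)·(1 − 8.29/23.13) = 0.77

Cronbach's alpha = 0.77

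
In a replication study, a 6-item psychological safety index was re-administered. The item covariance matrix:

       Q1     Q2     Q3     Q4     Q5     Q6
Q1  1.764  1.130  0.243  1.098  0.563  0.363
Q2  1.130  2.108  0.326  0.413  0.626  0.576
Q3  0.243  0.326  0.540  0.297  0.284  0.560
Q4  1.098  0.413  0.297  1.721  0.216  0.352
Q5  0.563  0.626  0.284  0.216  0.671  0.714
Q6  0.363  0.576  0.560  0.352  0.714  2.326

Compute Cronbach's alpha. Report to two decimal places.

Σσ²ᵢ = 1.764 + 2.108 + 0.540 + 1.721 + 0.671 + 2.326 = 9.130
Σ_{i<j} σ_ij = 7.761
σ²_total = 9.130 + 2 × 7.761 = 24.652
α = (k/(k−1))·(1 − Σσ²ᵢ/σ²_total) = (6/5)·(1 − 9.130/24.652) = 0.76

α = 0.76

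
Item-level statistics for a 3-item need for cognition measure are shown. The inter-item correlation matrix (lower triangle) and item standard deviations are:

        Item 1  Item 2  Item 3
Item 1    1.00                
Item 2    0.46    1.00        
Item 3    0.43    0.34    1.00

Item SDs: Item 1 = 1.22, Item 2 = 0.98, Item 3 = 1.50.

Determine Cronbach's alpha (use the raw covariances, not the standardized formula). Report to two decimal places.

α = 0.66

Σσ²ᵢ = 1.22² + 0.98² + 1.50² = 4.6988
Covariances σ_ij = r_ij · s_i · s_j:
  σ(Item 1,Item 2) = 0.46 × 1.22 × 0.98 = 0.5500
  σ(Item 1,Item 3) = 0.43 × 1.22 × 1.50 = 0.7869
  σ(Item 2,Item 3) = 0.34 × 0.98 × 1.50 = 0.4998
σ²_T = Σσ²ᵢ + 2·Σσ_ij = 4.6988 + 2 × 1.8367 = 8.3722
α = (3/2)·(1 − 4.6988/8.3722) = 0.66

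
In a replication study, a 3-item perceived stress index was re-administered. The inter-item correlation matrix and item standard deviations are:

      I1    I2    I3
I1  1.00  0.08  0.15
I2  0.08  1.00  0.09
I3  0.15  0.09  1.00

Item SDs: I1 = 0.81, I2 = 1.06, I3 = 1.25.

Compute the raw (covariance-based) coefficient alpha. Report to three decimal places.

α = 0.253

Σσ²ᵢ = 0.81² + 1.06² + 1.25² = 3.3422
Covariances σ_ij = r_ij · s_i · s_j:
  σ(I1,I2) = 0.08 × 0.81 × 1.06 = 0.0687
  σ(I1,I3) = 0.15 × 0.81 × 1.25 = 0.1519
  σ(I2,I3) = 0.09 × 1.06 × 1.25 = 0.1192
σ²_T = Σσ²ᵢ + 2·Σσ_ij = 3.3422 + 2 × 0.3398 = 4.0218
α = (3/2)·(1 − 3.3422/4.0218) = 0.253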